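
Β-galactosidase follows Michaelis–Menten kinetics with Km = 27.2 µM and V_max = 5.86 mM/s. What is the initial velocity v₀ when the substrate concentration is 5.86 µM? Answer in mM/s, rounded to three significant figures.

v = Vmax·[S]/(Km + [S]) = 5.86 × 5.86 / (27.2 + 5.86)
  = 34.34 / 33.06 = 1.04 mM/s.

1.04 mM/s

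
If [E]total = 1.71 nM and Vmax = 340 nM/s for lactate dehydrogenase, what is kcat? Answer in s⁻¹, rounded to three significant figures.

kcat = Vmax/[E]total = 340 nM/s / 1.71 nM = 199 s⁻¹.

199 s⁻¹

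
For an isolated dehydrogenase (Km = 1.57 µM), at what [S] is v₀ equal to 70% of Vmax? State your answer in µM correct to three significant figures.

v/Vmax = [S]/(Km+[S]) = 0.7, so [S] = Km·0.7/(1 − 0.7) = 1.57 × 2.333.
[S] = 3.66 µM.

3.66 µM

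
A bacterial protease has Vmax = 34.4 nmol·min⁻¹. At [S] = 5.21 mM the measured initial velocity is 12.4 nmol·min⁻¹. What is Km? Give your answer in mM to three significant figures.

From v = Vmax[S]/(Km+[S]), Km = [S](Vmax − v)/v.
Km = 5.21 × (34.4 − 12.4) / 12.4 = 114.6/12.4 = 9.24 mM.

9.24 mM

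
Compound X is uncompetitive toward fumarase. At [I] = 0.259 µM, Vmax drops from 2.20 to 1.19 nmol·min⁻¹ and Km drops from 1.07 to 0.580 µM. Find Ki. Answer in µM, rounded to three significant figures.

0.305 µM

Uncompetitive: Vmax,app = Vmax/α (and Km,app = Km/α) with α = 1 + [I]/Ki.
α = Vmax/Vmax,app = 2.20/1.19 = 1.849.
Ki = [I]/(α − 1) = 0.259/0.8487 = 0.305 µM.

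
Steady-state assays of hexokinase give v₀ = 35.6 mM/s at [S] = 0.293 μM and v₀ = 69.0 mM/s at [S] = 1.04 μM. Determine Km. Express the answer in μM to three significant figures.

In reciprocal form, 1/v = (Km/Vmax)·(1/[S]) + 1/Vmax. The two points give (1/[S], 1/v) = (3.413, 0.02809) and (0.9615, 0.01449).
Slope = (0.02809 − 0.01449)/(3.413 − 0.9615) = 0.005547; intercept = 0.02809 − 0.005547×3.413 = 0.009159.
Vmax = 1/intercept = 109 mM/s; Km = slope × Vmax = 0.005547 × 109 = 0.606 μM.

0.606 μM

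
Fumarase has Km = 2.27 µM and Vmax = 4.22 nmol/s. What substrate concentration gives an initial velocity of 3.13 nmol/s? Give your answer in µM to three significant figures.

6.52 µM

Rearranging v = Vmax[S]/(Km+[S]) gives [S] = Km·v/(Vmax − v).
[S] = 2.27 × 3.13 / (4.22 − 3.13) = 7.105/1.090 = 6.52 µM.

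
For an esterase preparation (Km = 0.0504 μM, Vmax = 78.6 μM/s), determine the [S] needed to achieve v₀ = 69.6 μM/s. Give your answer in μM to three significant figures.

0.390 μM

The required fractional saturation is v/Vmax = 69.6/78.6 = 0.8855.
Then [S]/(Km+[S]) = 0.8855 ⇒ [S] = 0.0504 × 0.8855/(1 − 0.8855) = 0.390 μM.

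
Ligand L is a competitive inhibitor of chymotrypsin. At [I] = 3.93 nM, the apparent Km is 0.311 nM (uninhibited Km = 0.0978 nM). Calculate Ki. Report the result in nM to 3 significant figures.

Competitive: Km,app = α·Km with α = 1 + [I]/Ki.
α = Km,app/Km = 0.311/0.0978 = 3.180.
Ki = [I]/(α − 1) = 3.93/2.180 = 1.80 nM.

1.80 nM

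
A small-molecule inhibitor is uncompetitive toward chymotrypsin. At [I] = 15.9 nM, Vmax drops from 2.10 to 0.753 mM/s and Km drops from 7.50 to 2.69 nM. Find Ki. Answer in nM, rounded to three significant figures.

8.89 nM

Uncompetitive: Vmax,app = Vmax/α (and Km,app = Km/α) with α = 1 + [I]/Ki.
α = Vmax/Vmax,app = 2.10/0.753 = 2.789.
Ki = [I]/(α − 1) = 15.9/1.789 = 8.89 nM.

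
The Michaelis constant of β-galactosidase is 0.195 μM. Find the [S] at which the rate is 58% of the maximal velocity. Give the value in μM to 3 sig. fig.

0.269 μM

v/Vmax = [S]/(Km+[S]) = 0.58, so [S] = Km·0.58/(1 − 0.58) = 0.195 × 1.381.
[S] = 0.269 μM.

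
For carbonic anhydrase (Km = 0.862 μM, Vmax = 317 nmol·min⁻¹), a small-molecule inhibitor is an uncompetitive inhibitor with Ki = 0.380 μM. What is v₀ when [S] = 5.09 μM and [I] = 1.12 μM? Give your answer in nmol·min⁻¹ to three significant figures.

α = 1 + [I]/Ki = 1 + 1.12/0.380 = 3.947.
For an uncompetitive inhibitor, both parameters are divided by α, giving Vmax/α and Km/α: Km,app = 0.218 μM, Vmax,app = 80.3 nmol·min⁻¹.
v = Vmax,app·[S]/(Km,app + [S]) = 80.3 × 5.09/(0.218 + 5.09) = 77.0 nmol·min⁻¹.

77.0 nmol·min⁻¹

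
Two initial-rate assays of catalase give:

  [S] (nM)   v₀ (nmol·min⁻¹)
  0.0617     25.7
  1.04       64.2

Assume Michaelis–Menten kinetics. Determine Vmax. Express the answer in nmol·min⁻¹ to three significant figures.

In reciprocal form, 1/v = (Km/Vmax)·(1/[S]) + 1/Vmax. The two points give (1/[S], 1/v) = (16.21, 0.03891) and (0.9615, 0.01558).
Slope = (0.03891 − 0.01558)/(16.21 − 0.9615) = 0.001531; intercept = 0.03891 − 0.001531×16.21 = 0.01410.
Vmax = 1/intercept = 70.9 nmol·min⁻¹; Km = slope × Vmax = 0.001531 × 70.9 = 0.109 nM.

70.9 nmol·min⁻¹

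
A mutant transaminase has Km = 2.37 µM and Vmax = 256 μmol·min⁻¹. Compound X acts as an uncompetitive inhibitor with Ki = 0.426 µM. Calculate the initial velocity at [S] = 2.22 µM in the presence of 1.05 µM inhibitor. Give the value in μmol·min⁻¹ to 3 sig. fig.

With α = 1 + [I]/Ki = 1 + 1.05/0.426 = 3.465, the uncompetitive rate law is v = (Vmax/α)·[S] / (Km/α + [S]).
v = (256/3.465)×2.22 / (2.37/3.465 + 2.22) = 164.0/2.904 = 56.5 μmol·min⁻¹.

56.5 μmol·min⁻¹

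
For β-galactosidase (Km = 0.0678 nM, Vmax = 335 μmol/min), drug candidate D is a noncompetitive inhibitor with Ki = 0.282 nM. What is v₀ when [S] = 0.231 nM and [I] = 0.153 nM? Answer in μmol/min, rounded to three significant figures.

With α = 1 + [I]/Ki = 1 + 0.153/0.282 = 1.543, the noncompetitive rate law is v = (Vmax/α)·[S] / (Km + [S]).
v = (335/1.543)×0.231 / (0.0678 + 0.231) = 50.17/0.2988 = 168 μmol/min.

168 μmol/min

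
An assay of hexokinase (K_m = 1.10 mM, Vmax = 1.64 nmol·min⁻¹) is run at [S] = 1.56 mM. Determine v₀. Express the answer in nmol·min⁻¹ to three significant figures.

0.962 nmol·min⁻¹

v = Vmax·[S]/(Km + [S]) = 1.64 × 1.56 / (1.10 + 1.56)
  = 2.558 / 2.660 = 0.962 nmol·min⁻¹.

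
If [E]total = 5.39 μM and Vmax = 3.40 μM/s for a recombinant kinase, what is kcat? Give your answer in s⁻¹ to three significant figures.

kcat = Vmax/[E]total = 3.40 μM/s / 5.39 μM = 0.631 s⁻¹.

0.631 s⁻¹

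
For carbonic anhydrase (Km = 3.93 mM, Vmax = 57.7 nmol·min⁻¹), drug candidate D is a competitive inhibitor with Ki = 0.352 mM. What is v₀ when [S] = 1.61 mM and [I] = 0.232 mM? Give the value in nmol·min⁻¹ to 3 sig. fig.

11.4 nmol·min⁻¹

With α = 1 + [I]/Ki = 1 + 0.232/0.352 = 1.659, the competitive rate law is v = Vmax[S] / (αKm + [S]).
v = 57.7×1.61 / (1.659×3.93 + 1.61) = 92.90/8.130 = 11.4 nmol·min⁻¹.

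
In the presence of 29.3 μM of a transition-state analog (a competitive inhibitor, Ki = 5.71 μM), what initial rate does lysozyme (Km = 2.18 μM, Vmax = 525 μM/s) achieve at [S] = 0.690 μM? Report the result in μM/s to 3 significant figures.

25.8 μM/s

α = 1 + [I]/Ki = 1 + 29.3/5.71 = 6.131.
For a competitive inhibitor, Vmax is unchanged and the apparent Km becomes α·Km: Km,app = 13.4 μM, Vmax,app = 525 μM/s.
v = Vmax,app·[S]/(Km,app + [S]) = 525 × 0.690/(13.4 + 0.690) = 25.8 μM/s.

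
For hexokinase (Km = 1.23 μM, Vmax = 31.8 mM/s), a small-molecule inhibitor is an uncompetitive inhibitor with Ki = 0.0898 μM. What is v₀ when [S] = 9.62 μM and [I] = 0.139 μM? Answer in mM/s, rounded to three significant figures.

11.9 mM/s

With α = 1 + [I]/Ki = 1 + 0.139/0.0898 = 2.548, the uncompetitive rate law is v = (Vmax/α)·[S] / (Km/α + [S]).
v = (31.8/2.548)×9.62 / (1.23/2.548 + 9.62) = 120.1/10.10 = 11.9 mM/s.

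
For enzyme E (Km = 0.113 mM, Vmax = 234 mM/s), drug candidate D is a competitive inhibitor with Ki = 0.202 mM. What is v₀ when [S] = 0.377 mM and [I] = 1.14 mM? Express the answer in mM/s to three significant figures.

78.2 mM/s

With α = 1 + [I]/Ki = 1 + 1.14/0.202 = 6.644, the competitive rate law is v = Vmax[S] / (αKm + [S]).
v = 234×0.377 / (6.644×0.113 + 0.377) = 88.22/1.128 = 78.2 mM/s.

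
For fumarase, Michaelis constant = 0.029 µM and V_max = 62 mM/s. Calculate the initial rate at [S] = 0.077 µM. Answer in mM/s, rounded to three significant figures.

45.0 mM/s

[S]/(Km+[S]) = 0.077/0.1060 = 0.7264, the fractional saturation.
v = 0.7264 × Vmax = 0.7264 × 62 = 45.0 mM/s.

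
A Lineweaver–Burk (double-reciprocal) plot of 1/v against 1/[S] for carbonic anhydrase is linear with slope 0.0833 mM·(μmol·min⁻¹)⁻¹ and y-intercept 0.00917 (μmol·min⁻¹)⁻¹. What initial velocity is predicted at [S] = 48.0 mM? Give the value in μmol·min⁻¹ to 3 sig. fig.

The y-intercept is 1/Vmax, so Vmax = 1/0.00917 = 109 μmol·min⁻¹.
The slope is Km/Vmax, so Km = 0.0833 × 109 = 9.08 mM.
Then v = 109 × 48.0/(9.08 + 48.0) = 91.7 μmol·min⁻¹.

91.7 μmol·min⁻¹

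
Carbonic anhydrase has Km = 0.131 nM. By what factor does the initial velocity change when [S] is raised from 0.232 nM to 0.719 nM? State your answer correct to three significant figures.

1.32

The fractional saturations are [S]/(Km+[S]) = 0.232/0.3630 = 0.6391 and 0.719/0.8500 = 0.8459.
v₂/v₁ is just their ratio: 0.8459/0.6391 = 1.32.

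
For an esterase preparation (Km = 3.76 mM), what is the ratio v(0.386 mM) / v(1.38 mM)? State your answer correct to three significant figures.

Since Vmax cancels, v₂/v₁ = [S]₂(Km+[S]₁) / [S]₁(Km+[S]₂).
= 0.386×(3.76+1.38) / (1.38×(3.76+0.386)) = 1.984/5.721 = 0.347.

0.347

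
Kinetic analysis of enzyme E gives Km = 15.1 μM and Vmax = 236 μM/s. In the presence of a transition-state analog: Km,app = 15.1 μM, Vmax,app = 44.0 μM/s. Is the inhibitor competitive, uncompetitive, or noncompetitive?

Vmax decreases (236 → 44.0 μM/s) while Km is unchanged — pure noncompetitive inhibition.

noncompetitive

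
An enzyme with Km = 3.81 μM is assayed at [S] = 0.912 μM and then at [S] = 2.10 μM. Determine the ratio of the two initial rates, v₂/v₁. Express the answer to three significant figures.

1.84

The fractional saturations are [S]/(Km+[S]) = 0.912/4.722 = 0.1931 and 2.10/5.910 = 0.3553.
v₂/v₁ is just their ratio: 0.3553/0.1931 = 1.84.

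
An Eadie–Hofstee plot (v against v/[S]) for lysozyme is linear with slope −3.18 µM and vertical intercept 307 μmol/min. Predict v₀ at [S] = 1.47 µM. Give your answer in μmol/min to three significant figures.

97.1 μmol/min

In the Eadie–Hofstee form v = Vmax − Km·(v/[S]), the slope is −Km and the intercept is Vmax, so Km = 3.18 µM and Vmax = 307 μmol/min.
v = 307 × 1.47/(3.18 + 1.47) = 97.1 μmol/min.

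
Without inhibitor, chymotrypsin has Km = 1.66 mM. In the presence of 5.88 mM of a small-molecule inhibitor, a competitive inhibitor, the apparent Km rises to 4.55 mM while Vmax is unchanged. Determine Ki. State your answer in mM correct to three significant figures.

Competitive: Km,app = α·Km with α = 1 + [I]/Ki.
α = Km,app/Km = 4.55/1.66 = 2.741.
Ki = [I]/(α − 1) = 5.88/1.741 = 3.38 mM.

3.38 mM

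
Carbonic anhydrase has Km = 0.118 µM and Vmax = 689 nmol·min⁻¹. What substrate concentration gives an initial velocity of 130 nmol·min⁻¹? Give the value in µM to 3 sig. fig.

0.0274 µM

Rearranging v = Vmax[S]/(Km+[S]) gives [S] = Km·v/(Vmax − v).
[S] = 0.118 × 130 / (689 − 130) = 15.34/559.0 = 0.0274 µM.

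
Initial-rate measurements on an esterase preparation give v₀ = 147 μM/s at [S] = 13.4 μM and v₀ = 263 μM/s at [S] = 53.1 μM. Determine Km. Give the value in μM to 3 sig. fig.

From v = Vmax[S]/(Km+[S]), each point gives Vmax = v(Km+[S])/[S].
Equating: 147(Km+13.4)/13.4 = 263(Km+53.1)/53.1.
10.97·Km + 147 = 4.953·Km + 263, so (10.97 − 4.953)·Km = 263 − 147.
Km = 116.0/6.017 = 19.3 μM; then Vmax = 147(19.3+13.4)/13.4 = 358 μM/s.

19.3 μM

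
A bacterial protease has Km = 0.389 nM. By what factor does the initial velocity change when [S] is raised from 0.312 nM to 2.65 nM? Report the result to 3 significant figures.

1.96

The fractional saturations are [S]/(Km+[S]) = 0.312/0.7010 = 0.4451 and 2.65/3.039 = 0.8720.
v₂/v₁ is just their ratio: 0.8720/0.4451 = 1.96.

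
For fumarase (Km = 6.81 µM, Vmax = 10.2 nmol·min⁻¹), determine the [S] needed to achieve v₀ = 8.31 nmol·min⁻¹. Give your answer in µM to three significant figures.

29.9 µM

The required fractional saturation is v/Vmax = 8.31/10.2 = 0.8147.
Then [S]/(Km+[S]) = 0.8147 ⇒ [S] = 6.81 × 0.8147/(1 − 0.8147) = 29.9 µM.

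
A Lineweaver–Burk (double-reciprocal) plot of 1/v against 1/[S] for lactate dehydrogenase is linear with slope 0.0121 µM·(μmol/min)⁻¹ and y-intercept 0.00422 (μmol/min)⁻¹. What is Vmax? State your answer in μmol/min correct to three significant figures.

237 μmol/min

The y-intercept of a Lineweaver–Burk plot equals 1/Vmax, so Vmax = 1/0.00422 = 237 μmol/min.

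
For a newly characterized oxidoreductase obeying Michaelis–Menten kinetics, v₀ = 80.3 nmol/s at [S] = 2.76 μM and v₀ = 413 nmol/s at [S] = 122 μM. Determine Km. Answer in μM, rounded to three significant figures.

From v = Vmax[S]/(Km+[S]), each point gives Vmax = v(Km+[S])/[S].
Equating: 80.3(Km+2.76)/2.76 = 413(Km+122)/122.
29.09·Km + 80.3 = 3.385·Km + 413, so (29.09 − 3.385)·Km = 413 − 80.3.
Km = 332.7/25.71 = 12.9 μM; then Vmax = 80.3(12.9+2.76)/2.76 = 457 nmol/s.

12.9 μM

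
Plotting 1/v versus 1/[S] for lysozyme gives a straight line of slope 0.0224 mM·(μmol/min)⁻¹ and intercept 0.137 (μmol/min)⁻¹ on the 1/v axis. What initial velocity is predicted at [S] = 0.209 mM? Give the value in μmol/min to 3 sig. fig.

4.10 μmol/min

The y-intercept is 1/Vmax, so Vmax = 1/0.137 = 7.30 μmol/min.
The slope is Km/Vmax, so Km = 0.0224 × 7.30 = 0.164 mM.
Then v = 7.30 × 0.209/(0.164 + 0.209) = 4.10 μmol/min.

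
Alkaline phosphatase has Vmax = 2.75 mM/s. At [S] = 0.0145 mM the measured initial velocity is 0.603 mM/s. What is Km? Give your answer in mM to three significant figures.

0.0516 mM

v/Vmax = 0.603/2.75 = 0.2193 = [S]/(Km+[S]).
So Km + [S] = [S]/0.2193 = 0.06613 mM, giving Km = 0.06613 − 0.0145 = 0.0516 mM.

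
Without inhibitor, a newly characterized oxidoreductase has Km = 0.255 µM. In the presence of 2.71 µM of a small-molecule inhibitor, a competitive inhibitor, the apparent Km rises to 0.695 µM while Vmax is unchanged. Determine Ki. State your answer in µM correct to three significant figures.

1.57 µM

Competitive: Km,app = α·Km with α = 1 + [I]/Ki.
α = Km,app/Km = 0.695/0.255 = 2.725.
Since α = 1 + [I]/Ki, [I]/Ki = 2.725 − 1 = 1.725 and Ki = 2.71/1.725 = 1.57 µM.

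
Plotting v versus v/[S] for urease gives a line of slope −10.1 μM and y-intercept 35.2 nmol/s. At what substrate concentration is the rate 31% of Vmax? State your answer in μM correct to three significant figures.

The Eadie–Hofstee slope gives Km = 10.1 μM (slope = −Km).
v/Vmax = [S]/(Km+[S]) = 0.31 ⇒ [S] = Km·0.31/(1−0.31) = 10.1 × 0.4493 = 4.54 μM.

4.54 μM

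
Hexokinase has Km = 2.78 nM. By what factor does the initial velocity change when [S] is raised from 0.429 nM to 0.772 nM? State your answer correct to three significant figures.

The fractional saturations are [S]/(Km+[S]) = 0.429/3.209 = 0.1337 and 0.772/3.552 = 0.2173.
v₂/v₁ is just their ratio: 0.2173/0.1337 = 1.63.

1.63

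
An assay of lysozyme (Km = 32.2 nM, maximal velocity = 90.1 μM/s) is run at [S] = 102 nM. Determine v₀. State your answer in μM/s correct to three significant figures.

[S]/(Km+[S]) = 102/134.2 = 0.7601, the fractional saturation.
v = 0.7601 × Vmax = 0.7601 × 90.1 = 68.5 μM/s.

68.5 μM/s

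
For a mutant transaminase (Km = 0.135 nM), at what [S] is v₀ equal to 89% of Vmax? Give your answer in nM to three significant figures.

v/Vmax = [S]/(Km+[S]) = 0.89, so [S] = Km·0.89/(1 − 0.89) = 0.135 × 8.091.
[S] = 1.09 nM.

1.09 nM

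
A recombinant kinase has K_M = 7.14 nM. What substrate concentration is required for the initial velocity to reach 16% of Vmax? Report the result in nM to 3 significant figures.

1.36 nM

v/Vmax = [S]/(Km+[S]) = 0.16, so [S] = Km·0.16/(1 − 0.16) = 7.14 × 0.1905.
[S] = 1.36 nM.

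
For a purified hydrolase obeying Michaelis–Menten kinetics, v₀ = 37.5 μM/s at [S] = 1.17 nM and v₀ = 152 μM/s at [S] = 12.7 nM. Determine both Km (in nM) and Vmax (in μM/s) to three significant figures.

In reciprocal form, 1/v = (Km/Vmax)·(1/[S]) + 1/Vmax. The two points give (1/[S], 1/v) = (0.8547, 0.02667) and (0.07874, 0.006579).
Slope = (0.02667 − 0.006579)/(0.8547 − 0.07874) = 0.02589; intercept = 0.02667 − 0.02589×0.8547 = 0.004541.
Vmax = 1/intercept = 220 μM/s; Km = slope × Vmax = 0.02589 × 220 = 5.70 nM.

Km = 5.70 nM; Vmax = 220 μM/s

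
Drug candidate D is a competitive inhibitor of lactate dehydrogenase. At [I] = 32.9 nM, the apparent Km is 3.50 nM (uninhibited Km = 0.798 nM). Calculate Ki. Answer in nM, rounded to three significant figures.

Competitive: Km,app = α·Km with α = 1 + [I]/Ki.
α = Km,app/Km = 3.50/0.798 = 4.386.
Ki = [I]/(α − 1) = 32.9/3.386 = 9.72 nM.

9.72 nM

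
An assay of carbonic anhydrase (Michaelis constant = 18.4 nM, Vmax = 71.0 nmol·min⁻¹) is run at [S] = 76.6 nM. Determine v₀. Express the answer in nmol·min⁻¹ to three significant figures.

57.2 nmol·min⁻¹

v = Vmax·[S]/(Km + [S]) = 71.0 × 76.6 / (18.4 + 76.6)
  = 5439 / 95.00 = 57.2 nmol·min⁻¹.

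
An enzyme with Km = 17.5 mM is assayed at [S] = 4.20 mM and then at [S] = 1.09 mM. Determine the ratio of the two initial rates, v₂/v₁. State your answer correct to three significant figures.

The fractional saturations are [S]/(Km+[S]) = 4.20/21.70 = 0.1935 and 1.09/18.59 = 0.05863.
v₂/v₁ is just their ratio: 0.05863/0.1935 = 0.303.

0.303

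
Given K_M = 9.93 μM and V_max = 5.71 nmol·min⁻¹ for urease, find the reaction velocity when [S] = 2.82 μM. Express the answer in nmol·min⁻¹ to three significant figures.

v = Vmax·[S]/(Km + [S]) = 5.71 × 2.82 / (9.93 + 2.82)
  = 16.10 / 12.75 = 1.26 nmol·min⁻¹.

1.26 nmol·min⁻¹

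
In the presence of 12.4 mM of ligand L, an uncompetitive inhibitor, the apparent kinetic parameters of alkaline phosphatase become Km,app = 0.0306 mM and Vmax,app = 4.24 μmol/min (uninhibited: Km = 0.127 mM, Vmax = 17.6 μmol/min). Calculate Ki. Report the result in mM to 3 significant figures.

3.94 mM

Uncompetitive: Vmax,app = Vmax/α (and Km,app = Km/α) with α = 1 + [I]/Ki.
α = Vmax/Vmax,app = 17.6/4.24 = 4.151.
Since α = 1 + [I]/Ki, [I]/Ki = 4.151 − 1 = 3.151 and Ki = 12.4/3.151 = 3.94 mM.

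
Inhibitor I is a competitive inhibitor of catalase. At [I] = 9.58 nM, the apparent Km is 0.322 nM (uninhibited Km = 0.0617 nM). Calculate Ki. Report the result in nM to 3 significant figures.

2.27 nM

Competitive: Km,app = α·Km with α = 1 + [I]/Ki.
α = Km,app/Km = 0.322/0.0617 = 5.219.
Since α = 1 + [I]/Ki, [I]/Ki = 5.219 − 1 = 4.219 and Ki = 9.58/4.219 = 2.27 nM.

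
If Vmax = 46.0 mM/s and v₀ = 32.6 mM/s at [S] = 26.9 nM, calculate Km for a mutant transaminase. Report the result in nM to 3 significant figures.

11.1 nM

v/Vmax = 32.6/46.0 = 0.7087 = [S]/(Km+[S]).
So Km + [S] = [S]/0.7087 = 37.96 nM, giving Km = 37.96 − 26.9 = 11.1 nM.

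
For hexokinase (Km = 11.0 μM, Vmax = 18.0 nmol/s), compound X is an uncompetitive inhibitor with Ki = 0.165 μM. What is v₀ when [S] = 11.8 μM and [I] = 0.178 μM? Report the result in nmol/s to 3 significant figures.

With α = 1 + [I]/Ki = 1 + 0.178/0.165 = 2.079, the uncompetitive rate law is v = (Vmax/α)·[S] / (Km/α + [S]).
v = (18.0/2.079)×11.8 / (11.0/2.079 + 11.8) = 102.2/17.09 = 5.98 nmol/s.

5.98 nmol/s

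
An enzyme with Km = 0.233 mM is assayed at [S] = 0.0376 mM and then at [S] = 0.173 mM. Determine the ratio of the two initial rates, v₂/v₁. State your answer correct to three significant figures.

3.07

Since Vmax cancels, v₂/v₁ = [S]₂(Km+[S]₁) / [S]₁(Km+[S]₂).
= 0.173×(0.233+0.0376) / (0.0376×(0.233+0.173)) = 0.04681/0.01527 = 3.07.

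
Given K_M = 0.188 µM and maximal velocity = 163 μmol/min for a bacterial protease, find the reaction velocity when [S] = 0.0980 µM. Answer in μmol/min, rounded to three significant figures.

55.9 μmol/min

[S]/(Km+[S]) = 0.0980/0.2860 = 0.3427, the fractional saturation.
v = 0.3427 × Vmax = 0.3427 × 163 = 55.9 μmol/min.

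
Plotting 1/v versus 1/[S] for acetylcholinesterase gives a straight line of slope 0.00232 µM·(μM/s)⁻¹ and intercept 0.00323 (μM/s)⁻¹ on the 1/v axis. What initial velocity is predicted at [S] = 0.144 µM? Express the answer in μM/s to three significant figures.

51.7 μM/s

The y-intercept is 1/Vmax, so Vmax = 1/0.00323 = 310 μM/s.
The slope is Km/Vmax, so Km = 0.00232 × 310 = 0.718 µM.
Then v = 310 × 0.144/(0.718 + 0.144) = 51.7 μM/s.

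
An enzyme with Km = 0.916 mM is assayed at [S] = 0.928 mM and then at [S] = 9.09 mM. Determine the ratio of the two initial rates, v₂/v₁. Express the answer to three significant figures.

The fractional saturations are [S]/(Km+[S]) = 0.928/1.844 = 0.5033 and 9.09/10.01 = 0.9085.
v₂/v₁ is just their ratio: 0.9085/0.5033 = 1.81.

1.81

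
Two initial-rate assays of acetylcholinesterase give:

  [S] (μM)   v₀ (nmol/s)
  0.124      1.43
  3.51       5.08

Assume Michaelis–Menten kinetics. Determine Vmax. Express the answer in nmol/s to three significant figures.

5.60 nmol/s

In reciprocal form, 1/v = (Km/Vmax)·(1/[S]) + 1/Vmax. The two points give (1/[S], 1/v) = (8.065, 0.6993) and (0.2849, 0.1969).
Slope = (0.6993 − 0.1969)/(8.065 − 0.2849) = 0.06459; intercept = 0.6993 − 0.06459×8.065 = 0.1784.
Vmax = 1/intercept = 5.60 nmol/s; Km = slope × Vmax = 0.06459 × 5.60 = 0.362 μM.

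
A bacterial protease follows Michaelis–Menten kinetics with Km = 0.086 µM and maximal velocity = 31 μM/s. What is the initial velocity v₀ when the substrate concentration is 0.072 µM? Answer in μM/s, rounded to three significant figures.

14.1 μM/s

[S]/(Km+[S]) = 0.072/0.1580 = 0.4557, the fractional saturation.
v = 0.4557 × Vmax = 0.4557 × 31 = 14.1 μM/s.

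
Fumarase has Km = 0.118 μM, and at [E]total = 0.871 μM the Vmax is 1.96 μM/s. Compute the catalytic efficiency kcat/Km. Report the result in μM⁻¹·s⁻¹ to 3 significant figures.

kcat = Vmax/[E]total = 1.96/0.871 = 2.25 s⁻¹.
kcat/Km = 2.25/0.118 = 19.1 μM⁻¹·s⁻¹.

19.1 μM⁻¹·s⁻¹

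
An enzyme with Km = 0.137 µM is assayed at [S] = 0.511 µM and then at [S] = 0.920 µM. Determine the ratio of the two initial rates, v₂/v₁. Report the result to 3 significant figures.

1.10

Since Vmax cancels, v₂/v₁ = [S]₂(Km+[S]₁) / [S]₁(Km+[S]₂).
= 0.920×(0.137+0.511) / (0.511×(0.137+0.920)) = 0.5962/0.5401 = 1.10.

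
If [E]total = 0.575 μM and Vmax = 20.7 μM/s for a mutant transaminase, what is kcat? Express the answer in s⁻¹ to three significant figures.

kcat = Vmax/[E]total = 20.7 μM/s / 0.575 μM = 36.0 s⁻¹.

36.0 s⁻¹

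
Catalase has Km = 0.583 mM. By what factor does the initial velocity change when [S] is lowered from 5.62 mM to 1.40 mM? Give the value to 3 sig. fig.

Since Vmax cancels, v₂/v₁ = [S]₂(Km+[S]₁) / [S]₁(Km+[S]₂).
= 1.40×(0.583+5.62) / (5.62×(0.583+1.40)) = 8.684/11.14 = 0.779.

0.779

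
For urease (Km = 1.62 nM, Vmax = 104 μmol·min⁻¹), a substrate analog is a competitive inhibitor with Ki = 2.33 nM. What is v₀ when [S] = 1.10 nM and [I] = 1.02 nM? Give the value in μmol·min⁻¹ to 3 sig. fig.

33.4 μmol·min⁻¹

α = 1 + [I]/Ki = 1 + 1.02/2.33 = 1.438.
For a competitive inhibitor, Vmax is unchanged and the apparent Km becomes α·Km: Km,app = 2.33 nM, Vmax,app = 104 μmol·min⁻¹.
v = Vmax,app·[S]/(Km,app + [S]) = 104 × 1.10/(2.33 + 1.10) = 33.4 μmol·min⁻¹.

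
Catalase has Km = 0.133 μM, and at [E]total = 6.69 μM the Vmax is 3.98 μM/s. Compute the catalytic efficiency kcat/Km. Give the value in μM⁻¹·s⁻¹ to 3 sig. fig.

4.47 μM⁻¹·s⁻¹

kcat = Vmax/[E]total = 3.98/6.69 = 0.595 s⁻¹.
kcat/Km = 0.595/0.133 = 4.47 μM⁻¹·s⁻¹.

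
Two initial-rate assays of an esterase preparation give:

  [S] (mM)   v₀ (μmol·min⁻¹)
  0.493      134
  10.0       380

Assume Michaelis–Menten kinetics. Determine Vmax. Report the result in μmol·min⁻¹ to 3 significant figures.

420 μmol·min⁻¹

In reciprocal form, 1/v = (Km/Vmax)·(1/[S]) + 1/Vmax. The two points give (1/[S], 1/v) = (2.028, 0.007463) and (0.1000, 0.002632).
Slope = (0.007463 − 0.002632)/(2.028 − 0.1000) = 0.002505; intercept = 0.007463 − 0.002505×2.028 = 0.002381.
Vmax = 1/intercept = 420 μmol·min⁻¹; Km = slope × Vmax = 0.002505 × 420 = 1.05 mM.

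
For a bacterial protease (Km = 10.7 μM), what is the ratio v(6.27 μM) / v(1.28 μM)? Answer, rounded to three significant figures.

3.46

Since Vmax cancels, v₂/v₁ = [S]₂(Km+[S]₁) / [S]₁(Km+[S]₂).
= 6.27×(10.7+1.28) / (1.28×(10.7+6.27)) = 75.11/21.72 = 3.46.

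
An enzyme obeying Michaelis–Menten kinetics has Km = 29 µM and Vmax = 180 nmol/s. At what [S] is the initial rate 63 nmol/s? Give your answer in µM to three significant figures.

15.6 µM

Rearranging v = Vmax[S]/(Km+[S]) gives [S] = Km·v/(Vmax − v).
[S] = 29 × 63 / (180 − 63) = 1827/117.0 = 15.6 µM.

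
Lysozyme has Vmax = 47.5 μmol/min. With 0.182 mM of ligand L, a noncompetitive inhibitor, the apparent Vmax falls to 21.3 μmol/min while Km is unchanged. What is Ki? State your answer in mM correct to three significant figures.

0.148 mM

Noncompetitive: Vmax,app = Vmax/α with α = 1 + [I]/Ki.
α = Vmax/Vmax,app = 47.5/21.3 = 2.230.
Ki = [I]/(α − 1) = 0.182/1.230 = 0.148 mM.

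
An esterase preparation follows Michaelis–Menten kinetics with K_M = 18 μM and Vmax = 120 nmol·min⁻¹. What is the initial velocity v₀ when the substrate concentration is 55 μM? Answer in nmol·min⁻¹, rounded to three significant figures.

[S]/(Km+[S]) = 55/73.00 = 0.7534, the fractional saturation.
v = 0.7534 × Vmax = 0.7534 × 120 = 90.4 nmol·min⁻¹.

90.4 nmol·min⁻¹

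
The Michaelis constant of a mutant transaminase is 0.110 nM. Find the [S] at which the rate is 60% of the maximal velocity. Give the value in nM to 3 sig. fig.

v/Vmax = [S]/(Km+[S]) = 0.6, so [S] = Km·0.6/(1 − 0.6) = 0.110 × 1.500.
[S] = 0.165 nM.

0.165 nM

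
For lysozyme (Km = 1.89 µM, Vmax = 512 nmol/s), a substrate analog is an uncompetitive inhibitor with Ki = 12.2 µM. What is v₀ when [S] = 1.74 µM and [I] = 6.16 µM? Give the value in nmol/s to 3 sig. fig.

α = 1 + [I]/Ki = 1 + 6.16/12.2 = 1.505.
For an uncompetitive inhibitor, both parameters are divided by α, giving Vmax/α and Km/α: Km,app = 1.26 µM, Vmax,app = 340 nmol/s.
v = Vmax,app·[S]/(Km,app + [S]) = 340 × 1.74/(1.26 + 1.74) = 198 nmol/s.

198 nmol/s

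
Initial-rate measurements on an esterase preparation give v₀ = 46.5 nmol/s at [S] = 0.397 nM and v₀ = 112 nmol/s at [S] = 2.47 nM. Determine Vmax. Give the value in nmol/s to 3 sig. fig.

From v = Vmax[S]/(Km+[S]), each point gives Vmax = v(Km+[S])/[S].
Equating: 46.5(Km+0.397)/0.397 = 112(Km+2.47)/2.47.
117.1·Km + 46.5 = 45.34·Km + 112, so (117.1 − 45.34)·Km = 112 − 46.5.
Km = 65.50/71.78 = 0.912 nM; then Vmax = 46.5(0.912+0.397)/0.397 = 153 nmol/s.

153 nmol/s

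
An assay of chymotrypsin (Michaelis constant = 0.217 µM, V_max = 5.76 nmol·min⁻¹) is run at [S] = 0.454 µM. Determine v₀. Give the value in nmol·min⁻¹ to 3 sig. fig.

3.90 nmol·min⁻¹

[S]/(Km+[S]) = 0.454/0.6710 = 0.6766, the fractional saturation.
v = 0.6766 × Vmax = 0.6766 × 5.76 = 3.90 nmol·min⁻¹.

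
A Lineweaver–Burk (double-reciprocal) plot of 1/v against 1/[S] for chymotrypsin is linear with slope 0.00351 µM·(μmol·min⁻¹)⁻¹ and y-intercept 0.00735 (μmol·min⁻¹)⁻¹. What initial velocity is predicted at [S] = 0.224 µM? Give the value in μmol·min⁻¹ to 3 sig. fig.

The y-intercept is 1/Vmax, so Vmax = 1/0.00735 = 136 μmol·min⁻¹.
The slope is Km/Vmax, so Km = 0.00351 × 136 = 0.478 µM.
Then v = 136 × 0.224/(0.478 + 0.224) = 43.4 μmol·min⁻¹.

43.4 μmol·min⁻¹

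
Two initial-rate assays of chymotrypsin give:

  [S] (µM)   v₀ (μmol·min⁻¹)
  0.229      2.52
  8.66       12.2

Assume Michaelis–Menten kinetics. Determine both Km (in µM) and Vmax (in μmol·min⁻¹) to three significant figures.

From v = Vmax[S]/(Km+[S]), each point gives Vmax = v(Km+[S])/[S].
Equating: 2.52(Km+0.229)/0.229 = 12.2(Km+8.66)/8.66.
11.00·Km + 2.52 = 1.409·Km + 12.2, so (11.00 − 1.409)·Km = 12.2 − 2.52.
Km = 9.680/9.596 = 1.01 µM; then Vmax = 2.52(1.01+0.229)/0.229 = 13.6 μmol·min⁻¹.

Km = 1.01 µM; Vmax = 13.6 μmol·min⁻¹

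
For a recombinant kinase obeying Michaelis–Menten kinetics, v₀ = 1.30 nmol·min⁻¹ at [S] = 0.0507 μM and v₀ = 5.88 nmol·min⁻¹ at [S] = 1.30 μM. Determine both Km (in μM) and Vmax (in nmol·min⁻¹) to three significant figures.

Km = 0.217 μM; Vmax = 6.86 nmol·min⁻¹

In reciprocal form, 1/v = (Km/Vmax)·(1/[S]) + 1/Vmax. The two points give (1/[S], 1/v) = (19.72, 0.7692) and (0.7692, 0.1701).
Slope = (0.7692 − 0.1701)/(19.72 − 0.7692) = 0.03161; intercept = 0.7692 − 0.03161×19.72 = 0.1458.
Vmax = 1/intercept = 6.86 nmol·min⁻¹; Km = slope × Vmax = 0.03161 × 6.86 = 0.217 μM.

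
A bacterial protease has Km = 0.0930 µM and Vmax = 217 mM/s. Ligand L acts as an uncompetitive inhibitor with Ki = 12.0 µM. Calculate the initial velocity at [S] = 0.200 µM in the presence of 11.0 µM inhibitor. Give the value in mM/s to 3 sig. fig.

91.1 mM/s

α = 1 + [I]/Ki = 1 + 11.0/12.0 = 1.917.
For an uncompetitive inhibitor, both parameters are divided by α, giving Vmax/α and Km/α: Km,app = 0.0485 µM, Vmax,app = 113 mM/s.
v = Vmax,app·[S]/(Km,app + [S]) = 113 × 0.200/(0.0485 + 0.200) = 91.1 mM/s.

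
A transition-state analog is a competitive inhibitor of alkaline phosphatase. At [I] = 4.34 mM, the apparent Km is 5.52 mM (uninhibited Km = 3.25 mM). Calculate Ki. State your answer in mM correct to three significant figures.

Competitive: Km,app = α·Km with α = 1 + [I]/Ki.
α = Km,app/Km = 5.52/3.25 = 1.698.
Ki = [I]/(α − 1) = 4.34/0.6985 = 6.21 mM.

6.21 mM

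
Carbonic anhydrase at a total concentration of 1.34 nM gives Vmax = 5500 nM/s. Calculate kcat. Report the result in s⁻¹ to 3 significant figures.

kcat = Vmax/[E]total = 5500 nM/s / 1.34 nM = 4100 s⁻¹.

4100 s⁻¹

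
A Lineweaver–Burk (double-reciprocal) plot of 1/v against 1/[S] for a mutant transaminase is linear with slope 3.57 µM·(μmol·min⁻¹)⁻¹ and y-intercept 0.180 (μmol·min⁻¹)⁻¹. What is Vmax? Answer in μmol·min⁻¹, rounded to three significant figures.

5.56 μmol·min⁻¹

The y-intercept of a Lineweaver–Burk plot equals 1/Vmax, so Vmax = 1/0.180 = 5.56 μmol·min⁻¹.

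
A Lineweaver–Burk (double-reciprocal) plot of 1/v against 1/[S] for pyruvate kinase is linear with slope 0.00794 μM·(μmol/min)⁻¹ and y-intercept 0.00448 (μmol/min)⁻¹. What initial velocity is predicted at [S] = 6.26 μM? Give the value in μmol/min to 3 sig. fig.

174 μmol/min

The y-intercept is 1/Vmax, so Vmax = 1/0.00448 = 223 μmol/min.
The slope is Km/Vmax, so Km = 0.00794 × 223 = 1.77 μM.
Then v = 223 × 6.26/(1.77 + 6.26) = 174 μmol/min.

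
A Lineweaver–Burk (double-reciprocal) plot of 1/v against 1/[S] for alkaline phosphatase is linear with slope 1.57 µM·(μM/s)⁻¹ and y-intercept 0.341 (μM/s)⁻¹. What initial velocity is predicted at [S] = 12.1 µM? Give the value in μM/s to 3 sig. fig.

The y-intercept is 1/Vmax, so Vmax = 1/0.341 = 2.93 μM/s.
The slope is Km/Vmax, so Km = 1.57 × 2.93 = 4.60 µM.
Then v = 2.93 × 12.1/(4.60 + 12.1) = 2.12 μM/s.

2.12 μM/s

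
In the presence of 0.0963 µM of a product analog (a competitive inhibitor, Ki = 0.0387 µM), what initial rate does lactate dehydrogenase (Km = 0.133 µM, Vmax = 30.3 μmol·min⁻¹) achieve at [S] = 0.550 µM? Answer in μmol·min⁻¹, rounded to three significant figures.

16.4 μmol·min⁻¹

With α = 1 + [I]/Ki = 1 + 0.0963/0.0387 = 3.488, the competitive rate law is v = Vmax[S] / (αKm + [S]).
v = 30.3×0.550 / (3.488×0.133 + 0.550) = 16.67/1.014 = 16.4 μmol·min⁻¹.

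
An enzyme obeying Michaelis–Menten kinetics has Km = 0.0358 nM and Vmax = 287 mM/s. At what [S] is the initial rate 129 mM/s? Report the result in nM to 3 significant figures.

0.0292 nM

The required fractional saturation is v/Vmax = 129/287 = 0.4495.
Then [S]/(Km+[S]) = 0.4495 ⇒ [S] = 0.0358 × 0.4495/(1 − 0.4495) = 0.0292 nM.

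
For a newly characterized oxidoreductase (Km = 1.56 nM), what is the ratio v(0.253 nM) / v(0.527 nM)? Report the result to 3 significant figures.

0.553

The fractional saturations are [S]/(Km+[S]) = 0.527/2.087 = 0.2525 and 0.253/1.813 = 0.1395.
v₂/v₁ is just their ratio: 0.1395/0.2525 = 0.553.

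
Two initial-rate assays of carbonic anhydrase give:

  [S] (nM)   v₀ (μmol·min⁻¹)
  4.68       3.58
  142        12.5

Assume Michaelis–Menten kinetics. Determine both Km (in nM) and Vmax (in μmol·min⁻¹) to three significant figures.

Km = 13.2 nM; Vmax = 13.7 μmol·min⁻¹

From v = Vmax[S]/(Km+[S]), each point gives Vmax = v(Km+[S])/[S].
Equating: 3.58(Km+4.68)/4.68 = 12.5(Km+142)/142.
0.7650·Km + 3.58 = 0.08803·Km + 12.5, so (0.7650 − 0.08803)·Km = 12.5 − 3.58.
Km = 8.920/0.6769 = 13.2 nM; then Vmax = 3.58(13.2+4.68)/4.68 = 13.7 μmol·min⁻¹.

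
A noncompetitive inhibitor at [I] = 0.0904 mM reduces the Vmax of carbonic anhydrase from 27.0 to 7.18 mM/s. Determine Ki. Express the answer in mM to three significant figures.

0.0327 mM

Noncompetitive: Vmax,app = Vmax/α with α = 1 + [I]/Ki.
α = Vmax/Vmax,app = 27.0/7.18 = 3.760.
Ki = [I]/(α − 1) = 0.0904/2.760 = 0.0327 mM.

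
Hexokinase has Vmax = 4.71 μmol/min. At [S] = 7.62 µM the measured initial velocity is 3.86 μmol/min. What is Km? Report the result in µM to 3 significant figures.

1.68 µM

v/Vmax = 3.86/4.71 = 0.8195 = [S]/(Km+[S]).
So Km + [S] = [S]/0.8195 = 9.298 µM, giving Km = 9.298 − 7.62 = 1.68 µM.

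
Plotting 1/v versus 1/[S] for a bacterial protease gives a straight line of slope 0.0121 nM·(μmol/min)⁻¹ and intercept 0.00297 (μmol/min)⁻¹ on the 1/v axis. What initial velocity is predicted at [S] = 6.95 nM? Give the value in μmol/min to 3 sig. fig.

The y-intercept is 1/Vmax, so Vmax = 1/0.00297 = 337 μmol/min.
The slope is Km/Vmax, so Km = 0.0121 × 337 = 4.07 nM.
Then v = 337 × 6.95/(4.07 + 6.95) = 212 μmol/min.

212 μmol/min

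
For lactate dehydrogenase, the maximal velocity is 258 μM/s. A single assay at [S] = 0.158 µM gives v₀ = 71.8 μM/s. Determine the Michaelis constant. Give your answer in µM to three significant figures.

From v = Vmax[S]/(Km+[S]), Km = [S](Vmax − v)/v.
Km = 0.158 × (258 − 71.8) / 71.8 = 29.42/71.8 = 0.410 µM.

0.410 µM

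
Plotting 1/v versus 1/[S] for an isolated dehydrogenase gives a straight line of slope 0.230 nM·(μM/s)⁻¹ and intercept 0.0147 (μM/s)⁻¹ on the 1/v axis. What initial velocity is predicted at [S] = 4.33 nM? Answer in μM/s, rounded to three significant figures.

The y-intercept is 1/Vmax, so Vmax = 1/0.0147 = 68.0 μM/s.
The slope is Km/Vmax, so Km = 0.230 × 68.0 = 15.6 nM.
Then v = 68.0 × 4.33/(15.6 + 4.33) = 14.7 μM/s.

14.7 μM/s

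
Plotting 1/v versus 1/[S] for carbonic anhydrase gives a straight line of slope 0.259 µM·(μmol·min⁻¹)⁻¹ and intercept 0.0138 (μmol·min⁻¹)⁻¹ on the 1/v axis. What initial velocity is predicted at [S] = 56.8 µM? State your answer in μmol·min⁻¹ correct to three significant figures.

The y-intercept is 1/Vmax, so Vmax = 1/0.0138 = 72.5 μmol·min⁻¹.
The slope is Km/Vmax, so Km = 0.259 × 72.5 = 18.8 µM.
Then v = 72.5 × 56.8/(18.8 + 56.8) = 54.5 μmol·min⁻¹.

54.5 μmol·min⁻¹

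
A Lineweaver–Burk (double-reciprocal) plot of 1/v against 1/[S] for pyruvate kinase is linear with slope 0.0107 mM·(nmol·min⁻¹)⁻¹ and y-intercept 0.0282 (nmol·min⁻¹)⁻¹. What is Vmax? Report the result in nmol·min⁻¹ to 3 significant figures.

The y-intercept of a Lineweaver–Burk plot equals 1/Vmax, so Vmax = 1/0.0282 = 35.5 nmol·min⁻¹.

35.5 nmol·min⁻¹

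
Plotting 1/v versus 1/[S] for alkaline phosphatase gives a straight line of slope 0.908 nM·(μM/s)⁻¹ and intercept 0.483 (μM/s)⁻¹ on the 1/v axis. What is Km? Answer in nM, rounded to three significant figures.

1.88 nM

y-intercept = 1/Vmax ⇒ Vmax = 2.07 μM/s; slope = Km/Vmax ⇒ Km = slope × Vmax.
Km = 0.908 × 2.07 = 1.88 nM.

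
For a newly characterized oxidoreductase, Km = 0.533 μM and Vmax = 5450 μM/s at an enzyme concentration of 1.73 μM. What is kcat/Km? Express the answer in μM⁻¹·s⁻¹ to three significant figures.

5910 μM⁻¹·s⁻¹

kcat = Vmax/[E]total = 5450/1.73 = 3150 s⁻¹.
kcat/Km = 3150/0.533 = 5910 μM⁻¹·s⁻¹.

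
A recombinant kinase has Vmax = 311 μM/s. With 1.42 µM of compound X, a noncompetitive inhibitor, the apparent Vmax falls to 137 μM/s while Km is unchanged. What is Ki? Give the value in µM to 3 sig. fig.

1.12 µM

Noncompetitive: Vmax,app = Vmax/α with α = 1 + [I]/Ki.
α = Vmax/Vmax,app = 311/137 = 2.270.
Since α = 1 + [I]/Ki, [I]/Ki = 2.270 − 1 = 1.270 and Ki = 1.42/1.270 = 1.12 µM.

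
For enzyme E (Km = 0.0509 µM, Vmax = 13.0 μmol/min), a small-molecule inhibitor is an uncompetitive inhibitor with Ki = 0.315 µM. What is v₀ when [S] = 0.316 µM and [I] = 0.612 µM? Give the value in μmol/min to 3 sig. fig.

α = 1 + [I]/Ki = 1 + 0.612/0.315 = 2.943.
For an uncompetitive inhibitor, both parameters are divided by α, giving Vmax/α and Km/α: Km,app = 0.0173 µM, Vmax,app = 4.42 μmol/min.
v = Vmax,app·[S]/(Km,app + [S]) = 4.42 × 0.316/(0.0173 + 0.316) = 4.19 μmol/min.

4.19 μmol/min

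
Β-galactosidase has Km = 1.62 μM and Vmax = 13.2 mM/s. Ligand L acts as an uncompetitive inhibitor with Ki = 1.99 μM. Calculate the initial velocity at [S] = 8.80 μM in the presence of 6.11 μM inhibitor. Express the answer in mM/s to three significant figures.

With α = 1 + [I]/Ki = 1 + 6.11/1.99 = 4.070, the uncompetitive rate law is v = (Vmax/α)·[S] / (Km/α + [S]).
v = (13.2/4.070)×8.80 / (1.62/4.070 + 8.80) = 28.54/9.198 = 3.10 mM/s.

3.10 mM/s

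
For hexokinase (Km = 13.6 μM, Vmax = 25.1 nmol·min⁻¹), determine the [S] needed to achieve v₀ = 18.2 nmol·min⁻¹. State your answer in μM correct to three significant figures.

The required fractional saturation is v/Vmax = 18.2/25.1 = 0.7251.
Then [S]/(Km+[S]) = 0.7251 ⇒ [S] = 13.6 × 0.7251/(1 − 0.7251) = 35.9 μM.

35.9 μM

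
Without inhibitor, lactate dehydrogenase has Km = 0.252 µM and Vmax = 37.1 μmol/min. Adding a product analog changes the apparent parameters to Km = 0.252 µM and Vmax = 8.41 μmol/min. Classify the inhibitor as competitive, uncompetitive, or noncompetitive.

Vmax decreases (37.1 → 8.41 μmol/min) while Km is unchanged — pure noncompetitive inhibition.

noncompetitive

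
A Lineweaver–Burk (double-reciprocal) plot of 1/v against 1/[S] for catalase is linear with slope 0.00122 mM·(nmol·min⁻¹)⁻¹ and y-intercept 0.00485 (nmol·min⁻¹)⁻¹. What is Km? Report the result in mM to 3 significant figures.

0.252 mM

y-intercept = 1/Vmax ⇒ Vmax = 206 nmol·min⁻¹; slope = Km/Vmax ⇒ Km = slope × Vmax.
Km = 0.00122 × 206 = 0.252 mM.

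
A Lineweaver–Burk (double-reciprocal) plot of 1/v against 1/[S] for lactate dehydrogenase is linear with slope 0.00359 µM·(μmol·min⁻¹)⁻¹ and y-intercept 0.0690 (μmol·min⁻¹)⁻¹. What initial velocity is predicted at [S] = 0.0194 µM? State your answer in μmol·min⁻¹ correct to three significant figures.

3.94 μmol·min⁻¹

The y-intercept is 1/Vmax, so Vmax = 1/0.0690 = 14.5 μmol·min⁻¹.
The slope is Km/Vmax, so Km = 0.00359 × 14.5 = 0.0520 µM.
Then v = 14.5 × 0.0194/(0.0520 + 0.0194) = 3.94 μmol·min⁻¹.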